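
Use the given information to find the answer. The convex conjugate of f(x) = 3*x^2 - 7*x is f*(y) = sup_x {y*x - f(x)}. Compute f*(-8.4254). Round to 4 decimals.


f*(y) = sup_x {y*x - a*x^2 - b*x} = sup_x {(y-b)*x - a*x^2}
FOC: (y - b) - 2a*x = 0 => x* = (y - b)/(2a)
x* = (-8.4254 + 7)/(2*3) = -0.2376
f*(-8.4254) = (y-b)^2/(4a) = (-8.4254 + 7)^2/(4*3)
= 2.0318/12 = 0.1693


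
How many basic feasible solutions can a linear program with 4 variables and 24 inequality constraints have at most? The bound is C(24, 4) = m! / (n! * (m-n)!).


Each vertex corresponds to some choice of n active constraints out of m, so the number of vertices is at most C(m, n) = m! / (n!(m-n)!).
m = 24, n = 4
Numerator: 24 * 23 * 22 * 21
Denominator: 4! = 24
C(24, 4) = 10626


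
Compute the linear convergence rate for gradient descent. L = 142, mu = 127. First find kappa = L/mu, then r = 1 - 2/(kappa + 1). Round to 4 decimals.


Step 1: Compute the condition number.
kappa = L/mu = 142/127 = 1.1181
Step 2: Compute the convergence rate.
r = 1 - 2/(kappa + 1) = 1 - 2*mu/(L + mu) = (L - mu)/(L + mu) = 15/269 = 0.0558


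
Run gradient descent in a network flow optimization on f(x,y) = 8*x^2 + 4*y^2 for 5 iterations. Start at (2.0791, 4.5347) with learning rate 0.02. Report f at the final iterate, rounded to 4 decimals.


Gradient descent on f(x,y) = 8*x^2 + 4*y^2.
Starting point: (2.0791, 4.5347), alpha = 0.02
Step 1: grad_x = 2*8*2.0791 = 33.2656, grad_y = 2*4*4.5347 = 36.2776
  x_1 = 2.0791 - 0.02*33.2656 = 1.4138
  y_1 = 4.5347 - 0.02*36.2776 = 3.8091
Step 2: grad_x = 2*8*1.4138 = 22.6206, grad_y = 2*4*3.8091 = 30.4732
  x_2 = 1.4138 - 0.02*22.6206 = 0.9614
  y_2 = 3.8091 - 0.02*30.4732 = 3.1997
Step 3: grad_x = 2*8*0.9614 = 15.382, grad_y = 2*4*3.1997 = 25.5975
  x_3 = 0.9614 - 0.02*15.382 = 0.6537
  y_3 = 3.1997 - 0.02*25.5975 = 2.6877
Step 4: grad_x = 2*8*0.6537 = 10.4598, grad_y = 2*4*2.6877 = 21.5019
  x_4 = 0.6537 - 0.02*10.4598 = 0.4445
  y_4 = 2.6877 - 0.02*21.5019 = 2.2577
Step 5: grad_x = 2*8*0.4445 = 7.1126, grad_y = 2*4*2.2577 = 18.0616
  x_5 = 0.4445 - 0.02*7.1126 = 0.3023
  y_5 = 2.2577 - 0.02*18.0616 = 1.8965
f(0.3023, 1.8965) = 8*0.3023^2 + 4*1.8965^2 = 15.1173


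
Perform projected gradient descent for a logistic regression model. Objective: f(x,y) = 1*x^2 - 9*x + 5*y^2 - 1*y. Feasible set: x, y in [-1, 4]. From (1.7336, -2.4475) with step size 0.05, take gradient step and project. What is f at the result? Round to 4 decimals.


Step 1: Compute gradient at (1.7336, -2.4475).
grad_x = 2*1*1.7336 - 9 = -5.5328
grad_y = 2*5*-2.4475 - 1 = -25.475
Step 2: Gradient step.
x_raw = 1.7336 - 0.05*-5.5328 = 2.0102
y_raw = -2.4475 - 0.05*-25.475 = -1.1738
Step 3: Project onto [-1, 4].
x_proj = clip(2.0102) = 2.0102
y_proj = clip(-1.1738) = -1.0
Step 4: Evaluate f.
f(2.0102, -1.0) = -8.0511


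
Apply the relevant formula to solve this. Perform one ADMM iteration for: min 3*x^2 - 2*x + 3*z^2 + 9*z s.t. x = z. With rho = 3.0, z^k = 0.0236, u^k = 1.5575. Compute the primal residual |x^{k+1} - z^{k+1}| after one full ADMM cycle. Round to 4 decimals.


ADMM iteration with rho = 3.0, z^k = 0.0236, u^k = 1.5575
Step 1: x-update.
Minimize 3*x^2 - 2*x + (3.0/2)*(x - 0.0236 + 1.5575)^2
FOC: (2*3 + 3.0)*x = 2 + 3.0*(0.0236 - 1.5575)
x^{k+1} = -0.2891
Step 2: z-update.
Minimize 3*z^2 + 9*z + (3.0/2)*(-0.2891 - z + 1.5575)^2
FOC: (2*3 + 3.0)*z = -9 + 3.0*(-0.2891 + 1.5575)
z^{k+1} = -0.5772
Step 3: u-update.
u^{k+1} = 1.5575 - 0.2891 + 0.5772 = 1.8456
Step 4: Primal residual = |-0.2891 + 0.5772| = 0.2881


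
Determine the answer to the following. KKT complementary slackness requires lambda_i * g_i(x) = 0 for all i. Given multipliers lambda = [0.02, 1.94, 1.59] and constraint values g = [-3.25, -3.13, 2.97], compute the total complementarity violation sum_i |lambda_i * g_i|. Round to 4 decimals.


KKT complementary slackness check:
lambda_1 * g_1 = 0.02 * -3.25 = -0.065
lambda_2 * g_2 = 1.94 * -3.13 = -6.0722
lambda_3 * g_3 = 1.59 * 2.97 = 4.7223
Total violation = 0.065 + 6.0722 + 4.7223 = 10.8595


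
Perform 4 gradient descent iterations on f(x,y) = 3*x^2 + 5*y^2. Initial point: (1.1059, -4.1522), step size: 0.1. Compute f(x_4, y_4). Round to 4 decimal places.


Gradient descent on f(x,y) = 3*x^2 + 5*y^2.
Starting point: (1.1059, -4.1522), alpha = 0.1
Step 1: grad_x = 2*3*1.1059 = 6.6354, grad_y = 2*5*-4.1522 = -41.522
  x_1 = 1.1059 - 0.1*6.6354 = 0.4424
  y_1 = -4.1522 - 0.1*-41.522 = 0.0
Step 2: grad_x = 2*3*0.4424 = 2.6542, grad_y = 2*5*0.0 = 0.0
  x_2 = 0.4424 - 0.1*2.6542 = 0.1769
  y_2 = 0.0 - 0.1*0.0 = 0.0
Step 3: grad_x = 2*3*0.1769 = 1.0617, grad_y = 2*5*0.0 = 0.0
  x_3 = 0.1769 - 0.1*1.0617 = 0.0708
  y_3 = 0.0 - 0.1*0.0 = 0.0
Step 4: grad_x = 2*3*0.0708 = 0.4247, grad_y = 2*5*0.0 = 0.0
  x_4 = 0.0708 - 0.1*0.4247 = 0.0283
  y_4 = 0.0 - 0.1*0.0 = 0.0
f(0.0283, 0.0) = 3*0.0283^2 + 5*0.0^2 = 0.0024


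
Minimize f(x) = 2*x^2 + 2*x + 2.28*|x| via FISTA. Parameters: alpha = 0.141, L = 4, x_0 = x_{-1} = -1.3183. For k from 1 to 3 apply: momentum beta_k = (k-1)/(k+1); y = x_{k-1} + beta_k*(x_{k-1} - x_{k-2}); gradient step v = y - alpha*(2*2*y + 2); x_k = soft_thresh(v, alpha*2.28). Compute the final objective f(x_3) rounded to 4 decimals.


FISTA on f(x) = 2*x^2 + 2*x + 2.28*|x|
L = 4, alpha = 0.141
Iteration 1: beta = 0.0, y = -1.3183 + 0.0*(-1.3183 + 1.3183) = -1.3183
  grad(y) = -3.2732, v = y - alpha*grad = -0.8568
  prox(v) = soft_thresh(-0.8568, 0.3215) = -0.5353
Iteration 2: beta = 0.3333, y = -0.5353 + 0.3333*(-0.5353 + 1.3183) = -0.2743
  grad(y) = 0.9028, v = y - alpha*grad = -0.4016
  prox(v) = soft_thresh(-0.4016, 0.3215) = -0.0801
Iteration 3: beta = 0.5, y = -0.0801 + 0.5*(-0.0801 + 0.5353) = 0.1475
  grad(y) = 2.5899, v = y - alpha*grad = -0.2177
  prox(v) = soft_thresh(-0.2177, 0.3215) = 0.0
f(x_3) = 2*0.0^2 + 2*0.0 + 2.28*|0.0| = 0.0


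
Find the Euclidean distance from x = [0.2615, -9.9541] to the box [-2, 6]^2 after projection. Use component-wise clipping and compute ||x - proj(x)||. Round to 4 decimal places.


Project each component onto [-2, 6].
clip(0.2615) = 0.2615, clip(-9.9541) = -2.0
Projection = [0.2615, -2.0]
Squared diffs: [0.0, 63.2677]
Distance = sqrt(63.2677) = 7.9541


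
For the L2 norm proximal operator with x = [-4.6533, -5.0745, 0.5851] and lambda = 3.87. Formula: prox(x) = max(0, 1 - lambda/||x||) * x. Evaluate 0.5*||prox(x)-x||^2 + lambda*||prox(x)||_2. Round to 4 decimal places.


Step 1: Compute ||x||.
||x|| = 6.9099
Step 2: Compute scaling factor.
scale = max(0, 1 - 3.87/6.9099) = 0.4399
Step 3: prox(x) = [-2.0471, -2.2324, 0.2574]
||prox(x)|| = 3.0399
Step 4: Proximal objective.
0.5*||prox-x||^2 = 7.4885
lambda*||prox|| = 11.7644
Total = 19.2527


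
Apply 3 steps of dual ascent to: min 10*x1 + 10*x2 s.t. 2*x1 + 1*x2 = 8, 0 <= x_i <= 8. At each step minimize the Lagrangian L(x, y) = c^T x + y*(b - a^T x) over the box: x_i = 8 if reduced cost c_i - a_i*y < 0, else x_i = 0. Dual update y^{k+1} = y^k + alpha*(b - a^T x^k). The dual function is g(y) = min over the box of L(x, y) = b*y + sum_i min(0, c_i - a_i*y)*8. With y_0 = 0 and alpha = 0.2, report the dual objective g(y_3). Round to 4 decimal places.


Dual ascent for LP: min 10*x1 + 10*x2, 2*x1 + 1*x2 = 8, 0 <= x_i <= 8
Step 1: y^k = 0.0, reduced costs: (10.0, 10.0)
  x^k = (0.0, 0.0), subgradient = b - a^T x = 8.0
  y^{k+1} = 0.0 + 0.2*8.0 = 1.6
Step 2: y^k = 1.6, reduced costs: (6.8, 8.4)
  x^k = (0.0, 0.0), subgradient = b - a^T x = 8.0
  y^{k+1} = 1.6 + 0.2*8.0 = 3.2
Step 3: y^k = 3.2, reduced costs: (3.6, 6.8)
  x^k = (0.0, 0.0), subgradient = b - a^T x = 8.0
  y^{k+1} = 3.2 + 0.2*8.0 = 4.8
Dual objective at y_3 = 4.8: reduced costs (0.4, 5.2), box minimizer x = (0.0, 0.0)
g(y_3) = b*y + (c1 - a1*y)*x1 + (c2 - a2*y)*x2 = 8*4.8 + 0.4*0.0 + 5.2*0.0 = 38.4 + 0.0 + 0.0 = 38.4


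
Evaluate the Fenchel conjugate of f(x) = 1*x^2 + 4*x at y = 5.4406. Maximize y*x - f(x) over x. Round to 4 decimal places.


f*(y) = sup_x {y*x - a*x^2 - b*x} = sup_x {(y-b)*x - a*x^2}
FOC: (y - b) - 2a*x = 0 => x* = (y - b)/(2a)
x* = (5.4406 - 4)/(2*1) = 0.7203
f*(5.4406) = (y-b)^2/(4a) = (5.4406 - 4)^2/(4*1)
= 2.0753/4 = 0.5188


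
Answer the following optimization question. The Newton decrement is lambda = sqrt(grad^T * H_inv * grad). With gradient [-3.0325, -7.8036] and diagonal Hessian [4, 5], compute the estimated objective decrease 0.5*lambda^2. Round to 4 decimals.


Step 1: H is diagonal, so H^(-1) * g = [-0.7581, -1.5607].
Step 2: g^T H^(-1) g = sum_i g_i^2 / H_ii
  = (-3.0325)^2/4 + (-7.8036)^2/5
  = 2.299 + 12.1792 = 14.4782
Step 3: Objective decrease = 0.5 * g^T H^(-1) g = 7.2391


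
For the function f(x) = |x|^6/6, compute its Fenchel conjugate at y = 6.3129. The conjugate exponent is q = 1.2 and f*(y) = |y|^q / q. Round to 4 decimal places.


The conjugate exponent q satisfies 1/p + 1/q = 1.
p = 6, so q = 6/(6 - 1) = 1.2
|y|^q = 6.3129^1.2 = 9.1259
f*(6.3129) = 9.1259 / 1.2 = 7.6049


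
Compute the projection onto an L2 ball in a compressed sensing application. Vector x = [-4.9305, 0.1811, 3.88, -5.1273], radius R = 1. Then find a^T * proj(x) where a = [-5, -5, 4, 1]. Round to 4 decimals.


Step 1: Compute ||x|| (intermediates to 6 decimals).
||x|| = sqrt((-4.9305)^2 + 0.1811^2 + 3.88^2 + (-5.1273)^2) = 8.104704
Step 2: Project.
Since ||x|| > R, scale = R/||x|| = 1/8.104704 = 0.123385, proj(x) = scale * x
proj(x) = [-0.60835, 0.022345, 0.478734, -0.632632]
Step 3: Dot product.
a^T * proj(x) = -5*(-0.60835) - 5*0.022345 + 4*0.478734 + 1*(-0.632632) = 4.2123


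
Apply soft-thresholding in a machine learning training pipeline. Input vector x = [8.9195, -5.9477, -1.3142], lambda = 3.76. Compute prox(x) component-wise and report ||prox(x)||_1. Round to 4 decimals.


Soft-thresholding with lambda = 3.76:
prox(8.9195) = sign(8.9195)*max(|8.9195| - 3.76, 0) = 5.1595
prox(-5.9477) = sign(-5.9477)*max(|-5.9477| - 3.76, 0) = -2.1877
prox(-1.3142) = sign(-1.3142)*max(|-1.3142| - 3.76, 0) = 0.0
prox(x) = [5.1595, -2.1877, 0.0]
||prox(x)||_1 = 5.1595 + 2.1877 + 0.0 = 7.3472


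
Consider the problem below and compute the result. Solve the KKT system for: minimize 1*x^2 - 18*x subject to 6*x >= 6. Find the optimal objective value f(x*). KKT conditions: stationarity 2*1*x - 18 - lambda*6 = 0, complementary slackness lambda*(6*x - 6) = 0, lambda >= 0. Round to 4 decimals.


Step 1: Try lambda = 0 (constraint inactive).
Stationarity: 2*1*x - 18 = 0
x* = 18/(2*1) = 9.0
Check constraint: 6*9.0 = 54.0 >= 6 -- satisfied.
Step 2: Compute optimal value.
f(x*) = 1*9.0^2 - 18*9.0 = -81.0


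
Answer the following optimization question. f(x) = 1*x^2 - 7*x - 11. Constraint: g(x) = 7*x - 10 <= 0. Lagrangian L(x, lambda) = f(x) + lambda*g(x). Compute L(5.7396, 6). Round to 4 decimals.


Step 1: Evaluate f(x).
f(5.7396) = 1*5.7396^2 - 7*5.7396 - 11 = -18.2342
Step 2: Evaluate g(x).
g(5.7396) = 7*5.7396 - 10 = 30.1772
Step 3: Compute Lagrangian.
L = -18.2342 + 6*30.1772 = 162.829


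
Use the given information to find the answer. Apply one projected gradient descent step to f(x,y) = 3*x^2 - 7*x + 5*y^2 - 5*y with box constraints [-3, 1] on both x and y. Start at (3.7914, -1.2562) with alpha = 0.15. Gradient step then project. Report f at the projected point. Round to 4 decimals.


Step 1: Compute gradient at (3.7914, -1.2562).
grad_x = 2*3*3.7914 - 7 = 15.7484
grad_y = 2*5*-1.2562 - 5 = -17.562
Step 2: Gradient step.
x_raw = 3.7914 - 0.15*15.7484 = 1.4291
y_raw = -1.2562 - 0.15*-17.562 = 1.3781
Step 3: Project onto [-3, 1].
x_proj = clip(1.4291) = 1.0
y_proj = clip(1.3781) = 1.0
Step 4: Evaluate f.
f(1.0, 1.0) = -4.0


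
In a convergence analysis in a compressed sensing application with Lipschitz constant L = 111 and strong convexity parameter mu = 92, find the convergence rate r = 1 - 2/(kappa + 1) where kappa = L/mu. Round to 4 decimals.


Step 1: Compute the condition number.
kappa = L/mu = 111/92 = 1.2065
Step 2: Compute the convergence rate.
r = 1 - 2/(kappa + 1) = 1 - 2*mu/(L + mu) = (L - mu)/(L + mu) = 19/203 = 0.0936


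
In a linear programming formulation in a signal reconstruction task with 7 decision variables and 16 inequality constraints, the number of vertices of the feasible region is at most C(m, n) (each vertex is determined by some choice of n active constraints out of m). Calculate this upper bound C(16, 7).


Each vertex corresponds to some choice of n active constraints out of m, so the number of vertices is at most C(m, n) = m! / (n!(m-n)!).
m = 16, n = 7
Numerator: 16 * 15 * 14 * 13 * 12 * 11 * 10
Denominator: 7! = 5040
C(16, 7) = 11440


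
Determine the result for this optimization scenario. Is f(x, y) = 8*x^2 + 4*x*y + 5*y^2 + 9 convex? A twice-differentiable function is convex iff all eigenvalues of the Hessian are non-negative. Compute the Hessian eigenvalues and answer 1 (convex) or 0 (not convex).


The Hessian of f(x,y) = 8*x^2 + 4*x*y + 5*y^2 + 9 is:
H = [[16, 4], [4, 10]]
Trace = 16 + 10 = 26
Determinant = 16*10 - (4)^2 = 144
Discriminant = (26)^2 - 4*144 = 100.0
Eigenvalues: lambda_1 = 8.0, lambda_2 = 18.0
The function is convex.

1


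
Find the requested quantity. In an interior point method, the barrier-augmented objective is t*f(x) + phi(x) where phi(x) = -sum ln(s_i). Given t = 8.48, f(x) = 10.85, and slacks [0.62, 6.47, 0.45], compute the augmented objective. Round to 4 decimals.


Step 1: Compute log-barrier.
ln values: [-0.478, 1.8672, -0.7985]
phi = -(-0.478 + 1.8672 - 0.7985) = -0.5906
Step 2: Compute augmented objective.
t*f(x) = 8.48*10.85 = 92.008
Total = 92.008 - 0.5906 = 91.4174


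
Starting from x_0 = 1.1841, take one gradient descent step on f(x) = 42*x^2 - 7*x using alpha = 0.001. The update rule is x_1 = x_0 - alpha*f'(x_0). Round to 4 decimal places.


We compute the gradient at x_0 and apply the update.
f'(x) = 84*x - 7
f'(1.1841) = 84*1.1841 - 7 = 92.4644
x_1 = 1.1841 - 0.001*92.4644 = 1.0916


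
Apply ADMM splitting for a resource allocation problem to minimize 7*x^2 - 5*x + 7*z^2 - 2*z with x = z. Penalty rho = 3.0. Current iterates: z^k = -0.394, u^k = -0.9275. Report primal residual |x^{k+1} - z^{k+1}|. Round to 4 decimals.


ADMM iteration with rho = 3.0, z^k = -0.394, u^k = -0.9275
Step 1: x-update.
Minimize 7*x^2 - 5*x + (3.0/2)*(x + 0.394 - 0.9275)^2
FOC: (2*7 + 3.0)*x = 5 + 3.0*(-0.394 + 0.9275)
x^{k+1} = 0.3883
Step 2: z-update.
Minimize 7*z^2 - 2*z + (3.0/2)*(0.3883 - z - 0.9275)^2
FOC: (2*7 + 3.0)*z = 2 + 3.0*(0.3883 - 0.9275)
z^{k+1} = 0.0225
Step 3: u-update.
u^{k+1} = -0.9275 + 0.3883 - 0.0225 = -0.5617
Step 4: Primal residual = |0.3883 - 0.0225| = 0.3658


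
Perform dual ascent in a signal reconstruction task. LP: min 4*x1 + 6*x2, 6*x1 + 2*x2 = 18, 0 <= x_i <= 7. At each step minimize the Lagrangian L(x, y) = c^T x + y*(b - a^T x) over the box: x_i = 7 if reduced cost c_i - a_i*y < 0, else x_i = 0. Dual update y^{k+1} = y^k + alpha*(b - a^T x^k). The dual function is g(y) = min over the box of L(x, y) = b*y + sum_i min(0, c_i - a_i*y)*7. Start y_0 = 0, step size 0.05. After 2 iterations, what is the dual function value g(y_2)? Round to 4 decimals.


Dual ascent for LP: min 4*x1 + 6*x2, 6*x1 + 2*x2 = 18, 0 <= x_i <= 7
Step 1: y^k = 0.0, reduced costs: (4.0, 6.0)
  x^k = (0.0, 0.0), subgradient = b - a^T x = 18.0
  y^{k+1} = 0.0 + 0.05*18.0 = 0.9
Step 2: y^k = 0.9, reduced costs: (-1.4, 4.2)
  x^k = (7.0, 0.0), subgradient = b - a^T x = -24.0
  y^{k+1} = 0.9 + 0.05*-24.0 = -0.3
Dual objective at y_2 = -0.3: reduced costs (5.8, 6.6), box minimizer x = (0.0, 0.0)
g(y_2) = b*y + (c1 - a1*y)*x1 + (c2 - a2*y)*x2 = 18*(-0.3) + 5.8*0.0 + 6.6*0.0 = -5.4 + 0.0 + 0.0 = -5.4


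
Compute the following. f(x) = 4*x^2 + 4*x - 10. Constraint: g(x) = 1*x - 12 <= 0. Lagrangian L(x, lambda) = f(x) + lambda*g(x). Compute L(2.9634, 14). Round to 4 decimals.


Step 1: Evaluate f(x).
f(2.9634) = 4*2.9634^2 + 4*2.9634 - 10 = 36.9806
Step 2: Evaluate g(x).
g(2.9634) = 1*2.9634 - 12 = -9.0366
Step 3: Compute Lagrangian.
L = 36.9806 + 14*-9.0366 = -89.5318


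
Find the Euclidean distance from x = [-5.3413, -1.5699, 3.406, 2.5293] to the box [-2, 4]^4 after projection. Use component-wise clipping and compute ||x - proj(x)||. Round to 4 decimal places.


Project each component onto [-2, 4].
clip(-5.3413) = -2.0, clip(-1.5699) = -1.5699, clip(3.406) = 3.406, clip(2.5293) = 2.5293
Projection = [-2.0, -1.5699, 3.406, 2.5293]
Squared diffs: [11.1643, 0.0, 0.0, 0.0]
Distance = sqrt(11.1643) = 3.3413


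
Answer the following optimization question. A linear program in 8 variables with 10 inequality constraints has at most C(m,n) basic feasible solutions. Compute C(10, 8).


Each vertex corresponds to some choice of n active constraints out of m, so the number of vertices is at most C(m, n) = m! / (n!(m-n)!).
m = 10, n = 8
Numerator: 10 * 9 * 8 * 7 * 6 * 5 * 4 * 3
Denominator: 8! = 40320
C(10, 8) = 45


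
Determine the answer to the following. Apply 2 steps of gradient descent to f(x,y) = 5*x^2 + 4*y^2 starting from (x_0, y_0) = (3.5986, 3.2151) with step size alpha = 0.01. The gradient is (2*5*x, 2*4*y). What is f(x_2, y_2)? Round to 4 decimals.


Gradient descent on f(x,y) = 5*x^2 + 4*y^2.
Starting point: (3.5986, 3.2151), alpha = 0.01
Step 1: grad_x = 2*5*3.5986 = 35.986, grad_y = 2*4*3.2151 = 25.7208
  x_1 = 3.5986 - 0.01*35.986 = 3.2387
  y_1 = 3.2151 - 0.01*25.7208 = 2.9579
Step 2: grad_x = 2*5*3.2387 = 32.3874, grad_y = 2*4*2.9579 = 23.6631
  x_2 = 3.2387 - 0.01*32.3874 = 2.9149
  y_2 = 2.9579 - 0.01*23.6631 = 2.7213
f(2.9149, 2.7213) = 5*2.9149^2 + 4*2.7213^2 = 72.1033


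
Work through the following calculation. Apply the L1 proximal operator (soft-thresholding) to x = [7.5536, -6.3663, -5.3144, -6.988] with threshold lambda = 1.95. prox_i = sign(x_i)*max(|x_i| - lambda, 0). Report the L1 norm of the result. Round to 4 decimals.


Soft-thresholding with lambda = 1.95:
prox(7.5536) = sign(7.5536)*max(|7.5536| - 1.95, 0) = 5.6036
prox(-6.3663) = sign(-6.3663)*max(|-6.3663| - 1.95, 0) = -4.4163
prox(-5.3144) = sign(-5.3144)*max(|-5.3144| - 1.95, 0) = -3.3644
prox(-6.988) = sign(-6.988)*max(|-6.988| - 1.95, 0) = -5.038
prox(x) = [5.6036, -4.4163, -3.3644, -5.038]
||prox(x)||_1 = 5.6036 + 4.4163 + 3.3644 + 5.038 = 18.4223


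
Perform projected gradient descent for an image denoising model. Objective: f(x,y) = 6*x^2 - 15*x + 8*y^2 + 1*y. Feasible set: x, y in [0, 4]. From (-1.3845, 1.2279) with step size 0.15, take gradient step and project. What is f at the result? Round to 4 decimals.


Step 1: Compute gradient at (-1.3845, 1.2279).
grad_x = 2*6*-1.3845 - 15 = -31.614
grad_y = 2*8*1.2279 + 1 = 20.6464
Step 2: Gradient step.
x_raw = -1.3845 - 0.15*-31.614 = 3.3576
y_raw = 1.2279 - 0.15*20.6464 = -1.8691
Step 3: Project onto [0, 4].
x_proj = clip(3.3576) = 3.3576
y_proj = clip(-1.8691) = 0.0
Step 4: Evaluate f.
f(3.3576, 0.0) = 17.2769


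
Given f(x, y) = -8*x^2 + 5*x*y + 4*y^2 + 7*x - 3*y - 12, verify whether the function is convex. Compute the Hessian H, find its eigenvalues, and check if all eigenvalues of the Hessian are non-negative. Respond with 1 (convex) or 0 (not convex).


The Hessian of f(x,y) = -8*x^2 + 5*x*y + 4*y^2 + 7*x - 3*y - 12 is:
H = [[-16, 5], [5, 8]]
Trace = -16 + 8 = -8
Determinant = -16*8 - (5)^2 = -153
Discriminant = (-8)^2 - 4*-153 = 676.0
Eigenvalues: lambda_1 = -17.0, lambda_2 = 9.0
The function is not convex.

0


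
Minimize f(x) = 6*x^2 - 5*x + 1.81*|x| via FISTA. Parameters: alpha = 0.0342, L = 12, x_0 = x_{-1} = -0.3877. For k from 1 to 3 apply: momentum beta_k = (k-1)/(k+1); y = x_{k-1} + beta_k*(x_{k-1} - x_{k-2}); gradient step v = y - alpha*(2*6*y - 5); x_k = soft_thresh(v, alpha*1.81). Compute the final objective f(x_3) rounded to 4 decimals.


FISTA on f(x) = 6*x^2 - 5*x + 1.81*|x|
L = 12, alpha = 0.0342
Iteration 1: beta = 0.0, y = -0.3877 + 0.0*(-0.3877 + 0.3877) = -0.3877
  grad(y) = -9.6524, v = y - alpha*grad = -0.0576
  prox(v) = soft_thresh(-0.0576, 0.0619) = 0.0
Iteration 2: beta = 0.3333, y = 0.0 + 0.3333*(0.0 + 0.3877) = 0.1292
  grad(y) = -3.4492, v = y - alpha*grad = 0.2472
  prox(v) = soft_thresh(0.2472, 0.0619) = 0.1853
Iteration 3: beta = 0.5, y = 0.1853 + 0.5*(0.1853 - 0.0) = 0.2779
  grad(y) = -1.6647, v = y - alpha*grad = 0.3349
  prox(v) = soft_thresh(0.3349, 0.0619) = 0.273
f(x_3) = 6*0.273^2 - 5*0.273 + 1.81*|0.273| = -0.4237


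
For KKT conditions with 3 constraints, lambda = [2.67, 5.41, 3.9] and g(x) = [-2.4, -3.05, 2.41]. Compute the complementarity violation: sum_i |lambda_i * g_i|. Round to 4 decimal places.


KKT complementary slackness check:
lambda_1 * g_1 = 2.67 * -2.4 = -6.408
lambda_2 * g_2 = 5.41 * -3.05 = -16.5005
lambda_3 * g_3 = 3.9 * 2.41 = 9.399
Total violation = 6.408 + 16.5005 + 9.399 = 32.3075


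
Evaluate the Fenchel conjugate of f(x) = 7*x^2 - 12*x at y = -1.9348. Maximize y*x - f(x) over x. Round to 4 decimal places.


f*(y) = sup_x {y*x - a*x^2 - b*x} = sup_x {(y-b)*x - a*x^2}
FOC: (y - b) - 2a*x = 0 => x* = (y - b)/(2a)
x* = (-1.9348 + 12)/(2*7) = 0.7189
f*(-1.9348) = (y-b)^2/(4a) = (-1.9348 + 12)^2/(4*7)
= 101.3083/28 = 3.6182


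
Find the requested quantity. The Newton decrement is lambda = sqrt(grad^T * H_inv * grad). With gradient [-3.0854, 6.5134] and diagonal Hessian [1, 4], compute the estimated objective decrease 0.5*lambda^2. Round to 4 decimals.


Step 1: H is diagonal, so H^(-1) * g = [-3.0854, 1.6284].
Step 2: g^T H^(-1) g = sum_i g_i^2 / H_ii
  = (-3.0854)^2/1 + (6.5134)^2/4
  = 9.5197 + 10.6061 = 20.1258
Step 3: Objective decrease = 0.5 * g^T H^(-1) g = 10.0629


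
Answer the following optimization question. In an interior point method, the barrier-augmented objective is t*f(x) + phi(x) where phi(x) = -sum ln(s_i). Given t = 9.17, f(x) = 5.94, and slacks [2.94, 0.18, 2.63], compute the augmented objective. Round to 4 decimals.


Step 1: Compute log-barrier.
ln values: [1.0784, -1.7148, 0.967]
phi = -(1.0784 - 1.7148 + 0.967) = -0.3306
Step 2: Compute augmented objective.
t*f(x) = 9.17*5.94 = 54.4698
Total = 54.4698 - 0.3306 = 54.1392


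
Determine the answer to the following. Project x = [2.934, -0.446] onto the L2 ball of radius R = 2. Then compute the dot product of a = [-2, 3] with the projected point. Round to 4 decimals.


Step 1: Compute ||x|| (intermediates to 6 decimals).
||x|| = sqrt(2.934^2 + (-0.446)^2) = 2.967705
Step 2: Project.
Since ||x|| > R, scale = R/||x|| = 2/2.967705 = 0.673921, proj(x) = scale * x
proj(x) = [1.977284, -0.300569]
Step 3: Dot product.
a^T * proj(x) = -2*1.977284 + 3*(-0.300569) = -4.8563


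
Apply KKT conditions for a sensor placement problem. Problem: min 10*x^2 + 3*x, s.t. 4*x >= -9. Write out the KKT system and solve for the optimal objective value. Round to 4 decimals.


Step 1: Try lambda = 0 (constraint inactive).
Stationarity: 2*10*x + 3 = 0
x* = -3/(2*10) = -0.15
Check constraint: 4*-0.15 = -0.6 >= -9 -- satisfied.
Step 2: Compute optimal value.
f(x*) = 10*(-0.15)^2 + 3*(-0.15) = -0.225


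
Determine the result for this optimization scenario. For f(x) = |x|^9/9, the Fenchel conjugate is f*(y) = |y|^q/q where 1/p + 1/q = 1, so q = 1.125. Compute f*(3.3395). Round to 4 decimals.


The conjugate exponent q satisfies 1/p + 1/q = 1.
p = 9, so q = 9/(9 - 1) = 1.125
|y|^q = 3.3395^1.125 = 3.8828
f*(3.3395) = 3.8828 / 1.125 = 3.4514


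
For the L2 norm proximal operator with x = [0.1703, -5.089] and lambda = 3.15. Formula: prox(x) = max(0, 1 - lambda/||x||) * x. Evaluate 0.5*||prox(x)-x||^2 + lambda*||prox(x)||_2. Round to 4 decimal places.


Step 1: Compute ||x||.
||x|| = 5.0918
Step 2: Compute scaling factor.
scale = max(0, 1 - 3.15/5.0918) = 0.3814
Step 3: prox(x) = [0.0649, -1.9408]
||prox(x)|| = 1.9418
Step 4: Proximal objective.
0.5*||prox-x||^2 = 4.9613
lambda*||prox|| = 6.1167
Total = 11.0781


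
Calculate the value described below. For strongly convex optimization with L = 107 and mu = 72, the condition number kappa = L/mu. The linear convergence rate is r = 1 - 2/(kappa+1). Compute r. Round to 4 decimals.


Step 1: Compute the condition number.
kappa = L/mu = 107/72 = 1.4861
Step 2: Compute the convergence rate.
r = 1 - 2/(kappa + 1) = 1 - 2*mu/(L + mu) = (L - mu)/(L + mu) = 35/179 = 0.1955


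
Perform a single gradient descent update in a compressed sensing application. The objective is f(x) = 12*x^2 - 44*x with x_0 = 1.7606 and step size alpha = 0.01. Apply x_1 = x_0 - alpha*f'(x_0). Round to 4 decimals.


We compute the gradient at x_0 and apply the update.
f'(x) = 24*x - 44
f'(1.7606) = 24*1.7606 - 44 = -1.7456
x_1 = 1.7606 - 0.01*-1.7456 = 1.7781


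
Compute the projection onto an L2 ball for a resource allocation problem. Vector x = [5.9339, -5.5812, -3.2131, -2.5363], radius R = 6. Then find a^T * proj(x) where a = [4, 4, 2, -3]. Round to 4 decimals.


Step 1: Compute ||x|| (intermediates to 6 decimals).
||x|| = sqrt(5.9339^2 + (-5.5812)^2 + (-3.2131)^2 + (-2.5363)^2) = 9.116896
Step 2: Project.
Since ||x|| > R, scale = R/||x|| = 6/9.116896 = 0.658119, proj(x) = scale * x
proj(x) = [3.905212, -3.673094, -2.114602, -1.669187]
Step 3: Dot product.
a^T * proj(x) = 4*3.905212 + 4*(-3.673094) + 2*(-2.114602) - 3*(-1.669187) = 1.7068


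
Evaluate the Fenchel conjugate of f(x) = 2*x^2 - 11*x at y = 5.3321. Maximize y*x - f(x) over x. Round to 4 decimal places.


f*(y) = sup_x {y*x - a*x^2 - b*x} = sup_x {(y-b)*x - a*x^2}
FOC: (y - b) - 2a*x = 0 => x* = (y - b)/(2a)
x* = (5.3321 + 11)/(2*2) = 4.083
f*(5.3321) = (y-b)^2/(4a) = (5.3321 + 11)^2/(4*2)
= 266.7375/8 = 33.3422


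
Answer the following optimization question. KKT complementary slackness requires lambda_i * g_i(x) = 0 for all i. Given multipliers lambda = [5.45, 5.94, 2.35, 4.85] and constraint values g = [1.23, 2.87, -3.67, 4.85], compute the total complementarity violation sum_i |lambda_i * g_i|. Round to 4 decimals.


KKT complementary slackness check:
lambda_1 * g_1 = 5.45 * 1.23 = 6.7035
lambda_2 * g_2 = 5.94 * 2.87 = 17.0478
lambda_3 * g_3 = 2.35 * -3.67 = -8.6245
lambda_4 * g_4 = 4.85 * 4.85 = 23.5225
Total violation = 6.7035 + 17.0478 + 8.6245 + 23.5225 = 55.8983


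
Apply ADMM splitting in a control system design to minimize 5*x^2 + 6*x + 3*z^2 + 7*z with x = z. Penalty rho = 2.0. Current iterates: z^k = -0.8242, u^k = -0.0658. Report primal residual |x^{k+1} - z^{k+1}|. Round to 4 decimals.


ADMM iteration with rho = 2.0, z^k = -0.8242, u^k = -0.0658
Step 1: x-update.
Minimize 5*x^2 + 6*x + (2.0/2)*(x + 0.8242 - 0.0658)^2
FOC: (2*5 + 2.0)*x = -6 + 2.0*(-0.8242 + 0.0658)
x^{k+1} = -0.6264
Step 2: z-update.
Minimize 3*z^2 + 7*z + (2.0/2)*(-0.6264 - z - 0.0658)^2
FOC: (2*3 + 2.0)*z = -7 + 2.0*(-0.6264 - 0.0658)
z^{k+1} = -1.0481
Step 3: u-update.
u^{k+1} = -0.0658 - 0.6264 + 1.0481 = 0.3559
Step 4: Primal residual = |-0.6264 + 1.0481| = 0.4217


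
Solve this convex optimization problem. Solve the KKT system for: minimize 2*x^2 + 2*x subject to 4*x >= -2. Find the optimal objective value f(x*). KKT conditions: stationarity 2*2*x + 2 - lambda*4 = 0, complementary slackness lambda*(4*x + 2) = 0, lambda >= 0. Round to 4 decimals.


Step 1: Try lambda = 0 (constraint inactive).
Stationarity: 2*2*x + 2 = 0
x* = -2/(2*2) = -0.5
Check constraint: 4*-0.5 = -2.0 >= -2 -- satisfied.
Step 2: Compute optimal value.
f(x*) = 2*(-0.5)^2 + 2*(-0.5) = -0.5


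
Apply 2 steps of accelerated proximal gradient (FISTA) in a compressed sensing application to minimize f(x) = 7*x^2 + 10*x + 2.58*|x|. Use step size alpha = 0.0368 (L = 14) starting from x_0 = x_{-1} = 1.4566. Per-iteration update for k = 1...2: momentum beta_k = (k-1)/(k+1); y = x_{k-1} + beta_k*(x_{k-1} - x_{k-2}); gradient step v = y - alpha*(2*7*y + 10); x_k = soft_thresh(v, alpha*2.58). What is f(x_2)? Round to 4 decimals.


FISTA on f(x) = 7*x^2 + 10*x + 2.58*|x|
L = 14, alpha = 0.0368
Iteration 1: beta = 0.0, y = 1.4566 + 0.0*(1.4566 - 1.4566) = 1.4566
  grad(y) = 30.3924, v = y - alpha*grad = 0.3382
  prox(v) = soft_thresh(0.3382, 0.0949) = 0.2432
Iteration 2: beta = 0.3333, y = 0.2432 + 0.3333*(0.2432 - 1.4566) = -0.1612
  grad(y) = 7.7426, v = y - alpha*grad = -0.4462
  prox(v) = soft_thresh(-0.4462, 0.0949) = -0.3512
f(x_2) = 7*(-0.3512)^2 + 10*(-0.3512) + 2.58*|-0.3512| = -1.7426


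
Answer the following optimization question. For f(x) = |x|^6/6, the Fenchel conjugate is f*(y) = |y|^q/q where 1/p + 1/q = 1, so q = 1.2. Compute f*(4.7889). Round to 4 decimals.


The conjugate exponent q satisfies 1/p + 1/q = 1.
p = 6, so q = 6/(6 - 1) = 1.2
|y|^q = 4.7889^1.2 = 6.5506
f*(4.7889) = 6.5506 / 1.2 = 5.4589


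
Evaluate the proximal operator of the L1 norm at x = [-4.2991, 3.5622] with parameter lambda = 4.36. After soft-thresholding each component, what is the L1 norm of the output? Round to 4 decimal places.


Soft-thresholding with lambda = 4.36:
prox(-4.2991) = sign(-4.2991)*max(|-4.2991| - 4.36, 0) = 0.0
prox(3.5622) = sign(3.5622)*max(|3.5622| - 4.36, 0) = 0.0
prox(x) = [0.0, 0.0]
||prox(x)||_1 = 0.0 + 0.0 = 0.0


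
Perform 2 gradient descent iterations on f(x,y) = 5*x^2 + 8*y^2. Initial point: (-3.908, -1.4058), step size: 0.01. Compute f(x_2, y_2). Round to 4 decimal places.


Gradient descent on f(x,y) = 5*x^2 + 8*y^2.
Starting point: (-3.908, -1.4058), alpha = 0.01
Step 1: grad_x = 2*5*-3.908 = -39.08, grad_y = 2*8*-1.4058 = -22.4928
  x_1 = -3.908 - 0.01*-39.08 = -3.5172
  y_1 = -1.4058 - 0.01*-22.4928 = -1.1809
Step 2: grad_x = 2*5*-3.5172 = -35.172, grad_y = 2*8*-1.1809 = -18.894
  x_2 = -3.5172 - 0.01*-35.172 = -3.1655
  y_2 = -1.1809 - 0.01*-18.894 = -0.9919
f(-3.1655, -0.9919) = 5*(-3.1655)^2 + 8*(-0.9919)^2 = 57.9728


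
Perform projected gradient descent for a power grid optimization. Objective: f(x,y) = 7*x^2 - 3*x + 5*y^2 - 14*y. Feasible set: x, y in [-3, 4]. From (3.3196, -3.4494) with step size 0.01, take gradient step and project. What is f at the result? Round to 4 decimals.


Step 1: Compute gradient at (3.3196, -3.4494).
grad_x = 2*7*3.3196 - 3 = 43.4744
grad_y = 2*5*-3.4494 - 14 = -48.494
Step 2: Gradient step.
x_raw = 3.3196 - 0.01*43.4744 = 2.8849
y_raw = -3.4494 - 0.01*-48.494 = -2.9645
Step 3: Project onto [-3, 4].
x_proj = clip(2.8849) = 2.8849
y_proj = clip(-2.9645) = -2.9645
Step 4: Evaluate f.
f(2.8849, -2.9645) = 135.0447


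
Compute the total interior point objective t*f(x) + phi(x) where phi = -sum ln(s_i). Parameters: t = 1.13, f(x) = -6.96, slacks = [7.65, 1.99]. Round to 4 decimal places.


Step 1: Compute log-barrier.
ln values: [2.0347, 0.6881]
phi = -(2.0347 + 0.6881) = -2.7228
Step 2: Compute augmented objective.
t*f(x) = 1.13*-6.96 = -7.8648
Total = -7.8648 - 2.7228 = -10.5876


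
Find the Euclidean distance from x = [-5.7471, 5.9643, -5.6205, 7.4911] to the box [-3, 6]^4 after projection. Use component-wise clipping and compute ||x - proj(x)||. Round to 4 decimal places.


Project each component onto [-3, 6].
clip(-5.7471) = -3.0, clip(5.9643) = 5.9643, clip(-5.6205) = -3.0, clip(7.4911) = 6.0
Projection = [-3.0, 5.9643, -3.0, 6.0]
Squared diffs: [7.5466, 0.0, 6.867, 2.2234]
Distance = sqrt(16.637) = 4.0788


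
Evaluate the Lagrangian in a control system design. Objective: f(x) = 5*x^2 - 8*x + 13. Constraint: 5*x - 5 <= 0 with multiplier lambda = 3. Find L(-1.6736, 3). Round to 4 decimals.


Step 1: Evaluate f(x).
f(-1.6736) = 5*(-1.6736)^2 - 8*(-1.6736) + 13 = 40.3935
Step 2: Evaluate g(x).
g(-1.6736) = 5*-1.6736 - 5 = -13.368
Step 3: Compute Lagrangian.
L = 40.3935 + 3*-13.368 = 0.2895


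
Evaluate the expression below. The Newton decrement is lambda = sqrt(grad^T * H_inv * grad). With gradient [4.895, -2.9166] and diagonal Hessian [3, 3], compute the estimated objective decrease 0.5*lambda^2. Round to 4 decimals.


Step 1: H is diagonal, so H^(-1) * g = [1.6317, -0.9722].
Step 2: g^T H^(-1) g = sum_i g_i^2 / H_ii
  = (4.895)^2/3 + (-2.9166)^2/3
  = 7.987 + 2.8355 = 10.8225
Step 3: Objective decrease = 0.5 * g^T H^(-1) g = 5.4113


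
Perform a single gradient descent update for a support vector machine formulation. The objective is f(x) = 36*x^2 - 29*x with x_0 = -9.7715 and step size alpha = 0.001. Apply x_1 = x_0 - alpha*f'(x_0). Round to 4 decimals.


We compute the gradient at x_0 and apply the update.
f'(x) = 72*x - 29
f'(-9.7715) = 72*-9.7715 - 29 = -732.548
x_1 = -9.7715 - 0.001*-732.548 = -9.039


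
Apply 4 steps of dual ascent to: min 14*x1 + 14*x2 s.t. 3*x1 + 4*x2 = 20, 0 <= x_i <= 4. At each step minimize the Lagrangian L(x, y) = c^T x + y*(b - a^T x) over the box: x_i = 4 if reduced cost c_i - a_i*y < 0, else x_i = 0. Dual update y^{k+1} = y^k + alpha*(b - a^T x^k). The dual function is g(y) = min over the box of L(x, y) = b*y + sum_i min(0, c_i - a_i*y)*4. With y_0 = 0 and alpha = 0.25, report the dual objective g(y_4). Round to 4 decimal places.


Dual ascent for LP: min 14*x1 + 14*x2, 3*x1 + 4*x2 = 20, 0 <= x_i <= 4
Step 1: y^k = 0.0, reduced costs: (14.0, 14.0)
  x^k = (0.0, 0.0), subgradient = b - a^T x = 20.0
  y^{k+1} = 0.0 + 0.25*20.0 = 5.0
Step 2: y^k = 5.0, reduced costs: (-1.0, -6.0)
  x^k = (4.0, 4.0), subgradient = b - a^T x = -8.0
  y^{k+1} = 5.0 + 0.25*-8.0 = 3.0
Step 3: y^k = 3.0, reduced costs: (5.0, 2.0)
  x^k = (0.0, 0.0), subgradient = b - a^T x = 20.0
  y^{k+1} = 3.0 + 0.25*20.0 = 8.0
Step 4: y^k = 8.0, reduced costs: (-10.0, -18.0)
  x^k = (4.0, 4.0), subgradient = b - a^T x = -8.0
  y^{k+1} = 8.0 + 0.25*-8.0 = 6.0
Dual objective at y_4 = 6.0: reduced costs (-4.0, -10.0), box minimizer x = (4.0, 4.0)
g(y_4) = b*y + (c1 - a1*y)*x1 + (c2 - a2*y)*x2 = 20*6.0 + (-4.0)*4.0 + (-10.0)*4.0 = 120.0 - 16.0 - 40.0 = 64.0


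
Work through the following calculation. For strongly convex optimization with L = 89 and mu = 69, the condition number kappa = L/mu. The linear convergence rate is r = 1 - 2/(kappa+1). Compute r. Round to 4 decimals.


Step 1: Compute the condition number.
kappa = L/mu = 89/69 = 1.2899
Step 2: Compute the convergence rate.
r = 1 - 2/(kappa + 1) = 1 - 2*mu/(L + mu) = (L - mu)/(L + mu) = 20/158 = 0.1266


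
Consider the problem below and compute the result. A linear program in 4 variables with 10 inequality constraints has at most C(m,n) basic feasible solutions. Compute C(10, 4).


Each vertex corresponds to some choice of n active constraints out of m, so the number of vertices is at most C(m, n) = m! / (n!(m-n)!).
m = 10, n = 4
Numerator: 10 * 9 * 8 * 7
Denominator: 4! = 24
C(10, 4) = 210


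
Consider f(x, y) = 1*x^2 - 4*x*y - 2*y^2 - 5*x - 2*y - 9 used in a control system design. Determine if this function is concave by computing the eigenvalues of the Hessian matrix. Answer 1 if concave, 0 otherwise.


The Hessian of f(x,y) = 1*x^2 - 4*x*y - 2*y^2 - 5*x - 2*y - 9 is:
H = [[2, -4], [-4, -4]]
Trace = 2 - 4 = -2
Determinant = 2*-4 - (-4)^2 = -24
Discriminant = (-2)^2 - 4*-24 = 100.0
Eigenvalues: lambda_1 = -6.0, lambda_2 = 4.0
The function is not concave.

0


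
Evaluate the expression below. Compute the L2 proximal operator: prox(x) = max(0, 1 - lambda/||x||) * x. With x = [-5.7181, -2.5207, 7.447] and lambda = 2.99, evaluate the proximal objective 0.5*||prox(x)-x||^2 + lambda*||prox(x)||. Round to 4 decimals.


Step 1: Compute ||x||.
||x|| = 9.7215
Step 2: Compute scaling factor.
scale = max(0, 1 - 2.99/9.7215) = 0.6924
Step 3: prox(x) = [-3.9594, -1.7454, 5.1566]
||prox(x)|| = 6.7315
Step 4: Proximal objective.
0.5*||prox-x||^2 = 4.4701
lambda*||prox|| = 20.1272
Total = 24.5974


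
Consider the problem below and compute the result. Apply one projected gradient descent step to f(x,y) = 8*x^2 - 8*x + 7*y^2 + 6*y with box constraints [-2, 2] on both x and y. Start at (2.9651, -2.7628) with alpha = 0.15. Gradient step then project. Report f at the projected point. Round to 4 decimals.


Step 1: Compute gradient at (2.9651, -2.7628).
grad_x = 2*8*2.9651 - 8 = 39.4416
grad_y = 2*7*-2.7628 + 6 = -32.6792
Step 2: Gradient step.
x_raw = 2.9651 - 0.15*39.4416 = -2.9511
y_raw = -2.7628 - 0.15*-32.6792 = 2.1391
Step 3: Project onto [-2, 2].
x_proj = clip(-2.9511) = -2.0
y_proj = clip(2.1391) = 2.0
Step 4: Evaluate f.
f(-2.0, 2.0) = 88.0


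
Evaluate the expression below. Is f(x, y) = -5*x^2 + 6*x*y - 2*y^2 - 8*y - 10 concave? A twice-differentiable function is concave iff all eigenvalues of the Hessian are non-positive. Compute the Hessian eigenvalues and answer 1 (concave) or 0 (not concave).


The Hessian of f(x,y) = -5*x^2 + 6*x*y - 2*y^2 - 8*y - 10 is:
H = [[-10, 6], [6, -4]]
Trace = -10 - 4 = -14
Determinant = -10*-4 - (6)^2 = 4
Discriminant = (-14)^2 - 4*4 = 180.0
Eigenvalues: lambda_1 = -13.7082, lambda_2 = -0.2918
The function is concave.

1


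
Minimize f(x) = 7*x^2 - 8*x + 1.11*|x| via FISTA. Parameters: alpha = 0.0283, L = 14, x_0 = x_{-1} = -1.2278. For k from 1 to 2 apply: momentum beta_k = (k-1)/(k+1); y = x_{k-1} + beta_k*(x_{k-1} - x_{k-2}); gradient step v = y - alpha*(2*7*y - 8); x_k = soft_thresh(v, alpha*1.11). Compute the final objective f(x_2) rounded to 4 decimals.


FISTA on f(x) = 7*x^2 - 8*x + 1.11*|x|
L = 14, alpha = 0.0283
Iteration 1: beta = 0.0, y = -1.2278 + 0.0*(-1.2278 + 1.2278) = -1.2278
  grad(y) = -25.1892, v = y - alpha*grad = -0.5149
  prox(v) = soft_thresh(-0.5149, 0.0314) = -0.4835
Iteration 2: beta = 0.3333, y = -0.4835 + 0.3333*(-0.4835 + 1.2278) = -0.2354
  grad(y) = -11.2962, v = y - alpha*grad = 0.0842
  prox(v) = soft_thresh(0.0842, 0.0314) = 0.0528
f(x_2) = 7*0.0528^2 - 8*0.0528 + 1.11*|0.0528| = -0.3444


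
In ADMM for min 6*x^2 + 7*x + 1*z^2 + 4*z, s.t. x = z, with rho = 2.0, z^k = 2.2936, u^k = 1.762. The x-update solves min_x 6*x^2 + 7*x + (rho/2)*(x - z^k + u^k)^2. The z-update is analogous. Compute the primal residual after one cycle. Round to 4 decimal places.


ADMM iteration with rho = 2.0, z^k = 2.2936, u^k = 1.762
Step 1: x-update.
Minimize 6*x^2 + 7*x + (2.0/2)*(x - 2.2936 + 1.762)^2
FOC: (2*6 + 2.0)*x = -7 + 2.0*(2.2936 - 1.762)
x^{k+1} = -0.4241
Step 2: z-update.
Minimize 1*z^2 + 4*z + (2.0/2)*(-0.4241 - z + 1.762)^2
FOC: (2*1 + 2.0)*z = -4 + 2.0*(-0.4241 + 1.762)
z^{k+1} = -0.331
Step 3: u-update.
u^{k+1} = 1.762 - 0.4241 + 0.331 = 1.669
Step 4: Primal residual = |-0.4241 + 0.331| = 0.093


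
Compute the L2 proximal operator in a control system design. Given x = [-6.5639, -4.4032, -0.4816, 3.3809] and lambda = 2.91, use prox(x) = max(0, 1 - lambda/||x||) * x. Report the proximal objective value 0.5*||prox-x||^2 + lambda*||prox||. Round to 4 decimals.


Step 1: Compute ||x||.
||x|| = 8.6102
Step 2: Compute scaling factor.
scale = max(0, 1 - 2.91/8.6102) = 0.662
Step 3: prox(x) = [-4.3455, -2.915, -0.3188, 2.2383]
||prox(x)|| = 5.7002
Step 4: Proximal objective.
0.5*||prox-x||^2 = 4.2341
lambda*||prox|| = 16.5876
Total = 20.8216


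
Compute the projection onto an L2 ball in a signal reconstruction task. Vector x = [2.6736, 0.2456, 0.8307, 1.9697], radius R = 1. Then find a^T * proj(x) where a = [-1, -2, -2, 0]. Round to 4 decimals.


Step 1: Compute ||x|| (intermediates to 6 decimals).
||x|| = sqrt(2.6736^2 + 0.2456^2 + 0.8307^2 + 1.9697^2) = 3.431944
Step 2: Project.
Since ||x|| > R, scale = R/||x|| = 1/3.431944 = 0.29138, proj(x) = scale * x
proj(x) = [0.779034, 0.071563, 0.242049, 0.573931]
Step 3: Dot product.
a^T * proj(x) = -1*0.779034 - 2*0.071563 - 2*0.242049 + 0*0.573931 = -1.4063


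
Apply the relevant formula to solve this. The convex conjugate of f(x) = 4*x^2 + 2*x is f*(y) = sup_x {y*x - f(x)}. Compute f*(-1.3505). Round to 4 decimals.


f*(y) = sup_x {y*x - a*x^2 - b*x} = sup_x {(y-b)*x - a*x^2}
FOC: (y - b) - 2a*x = 0 => x* = (y - b)/(2a)
x* = (-1.3505 - 2)/(2*4) = -0.4188
f*(-1.3505) = (y-b)^2/(4a) = (-1.3505 - 2)^2/(4*4)
= 11.2259/16 = 0.7016


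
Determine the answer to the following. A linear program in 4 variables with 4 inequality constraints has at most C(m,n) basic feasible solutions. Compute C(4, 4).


Each vertex corresponds to some choice of n active constraints out of m, so the number of vertices is at most C(m, n) = m! / (n!(m-n)!).
m = 4, n = 4
Numerator: 4 * 3 * 2 * 1
Denominator: 4! = 24
C(4, 4) = 1


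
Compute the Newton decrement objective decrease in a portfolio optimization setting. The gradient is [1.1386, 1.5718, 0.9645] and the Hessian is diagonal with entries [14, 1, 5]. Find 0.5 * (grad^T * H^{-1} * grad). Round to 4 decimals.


Step 1: H is diagonal, so H^(-1) * g = [0.0813, 1.5718, 0.1929].
Step 2: g^T H^(-1) g = sum_i g_i^2 / H_ii
  = (1.1386)^2/14 + (1.5718)^2/1 + (0.9645)^2/5
  = 0.0926 + 2.4706 + 0.1861 = 2.7492
Step 3: Objective decrease = 0.5 * g^T H^(-1) g = 1.3746
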